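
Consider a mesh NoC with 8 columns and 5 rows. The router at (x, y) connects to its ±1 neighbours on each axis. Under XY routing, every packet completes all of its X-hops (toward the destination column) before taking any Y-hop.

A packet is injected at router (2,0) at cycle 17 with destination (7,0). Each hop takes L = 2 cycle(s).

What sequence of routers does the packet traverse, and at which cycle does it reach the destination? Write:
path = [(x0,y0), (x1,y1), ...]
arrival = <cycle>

  0. router=(2,0) cycle=17 (inject)
  1. router=(3,0) cycle=19 dir=E
  2. router=(4,0) cycle=21 dir=E
  3. router=(5,0) cycle=23 dir=E
  4. router=(6,0) cycle=25 dir=E
  5. router=(7,0) cycle=27 dir=E

path = [(2,0), (3,0), (4,0), (5,0), (6,0), (7,0)]
arrival = 27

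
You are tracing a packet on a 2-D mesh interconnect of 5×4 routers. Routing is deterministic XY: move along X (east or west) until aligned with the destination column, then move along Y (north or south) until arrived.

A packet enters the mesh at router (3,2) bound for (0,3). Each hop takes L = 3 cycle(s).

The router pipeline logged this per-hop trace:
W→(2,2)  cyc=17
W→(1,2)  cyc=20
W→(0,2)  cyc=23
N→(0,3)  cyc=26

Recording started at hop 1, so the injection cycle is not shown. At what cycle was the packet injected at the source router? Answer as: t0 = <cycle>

t0 = 14

cyc[1] = 17 and cyc[k] = t0 + k·L for every k.
Therefore t0 = 17 − L = 14.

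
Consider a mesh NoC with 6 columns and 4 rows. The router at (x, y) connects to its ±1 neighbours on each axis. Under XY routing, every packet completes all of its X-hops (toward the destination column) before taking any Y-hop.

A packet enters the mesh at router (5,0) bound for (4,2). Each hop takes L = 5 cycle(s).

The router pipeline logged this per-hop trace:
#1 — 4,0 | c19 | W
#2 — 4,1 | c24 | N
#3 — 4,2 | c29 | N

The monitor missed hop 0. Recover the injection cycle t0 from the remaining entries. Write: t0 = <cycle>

cyc[1] = 19 and cyc[k] = t0 + k·L for every k.
Therefore t0 = 19 − L = 14.

t0 = 14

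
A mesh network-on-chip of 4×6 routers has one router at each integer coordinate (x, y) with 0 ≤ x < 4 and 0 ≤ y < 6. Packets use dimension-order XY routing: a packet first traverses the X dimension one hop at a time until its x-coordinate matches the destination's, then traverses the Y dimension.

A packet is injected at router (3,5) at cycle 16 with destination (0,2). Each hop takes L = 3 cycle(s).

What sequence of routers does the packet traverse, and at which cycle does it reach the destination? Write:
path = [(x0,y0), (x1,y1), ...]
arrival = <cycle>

#0 — 3,5 | c16
#1 — 2,5 | c19 | W
#2 — 1,5 | c22 | W
#3 — 0,5 | c25 | W
#4 — 0,4 | c28 | S
#5 — 0,3 | c31 | S
#6 — 0,2 | c34 | S

path = [(3,5), (2,5), (1,5), (0,5), (0,4), (0,3), (0,2)]
arrival = 34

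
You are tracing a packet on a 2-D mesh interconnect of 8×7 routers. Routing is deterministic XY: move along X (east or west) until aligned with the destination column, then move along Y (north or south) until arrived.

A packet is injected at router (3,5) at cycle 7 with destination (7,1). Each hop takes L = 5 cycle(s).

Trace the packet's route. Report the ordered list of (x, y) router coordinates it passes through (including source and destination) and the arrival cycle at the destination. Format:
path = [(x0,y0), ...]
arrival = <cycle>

path = [(3,5), (4,5), (5,5), (6,5), (7,5), (7,4), (7,3), (7,2), (7,1)]
arrival = 47

t=7: at (3,5)
t=12: at (4,5) after E
t=17: at (5,5) after E
t=22: at (6,5) after E
t=27: at (7,5) after E
t=32: at (7,4) after S
t=37: at (7,3) after S
t=42: at (7,2) after S
t=47: at (7,1) after S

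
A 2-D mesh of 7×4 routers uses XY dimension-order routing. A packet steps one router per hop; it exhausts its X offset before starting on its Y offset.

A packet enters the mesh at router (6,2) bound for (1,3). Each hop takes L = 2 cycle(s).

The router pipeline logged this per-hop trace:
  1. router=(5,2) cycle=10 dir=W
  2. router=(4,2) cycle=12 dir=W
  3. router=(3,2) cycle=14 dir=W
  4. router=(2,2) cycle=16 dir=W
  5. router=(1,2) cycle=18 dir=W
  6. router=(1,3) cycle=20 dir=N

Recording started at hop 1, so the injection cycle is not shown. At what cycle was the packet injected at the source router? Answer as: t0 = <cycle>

Hop 1 reached at cycle 10; hop k is at t0 + k·L.
Subtract one hop: t0 = 10 − 2 = 8.

t0 = 8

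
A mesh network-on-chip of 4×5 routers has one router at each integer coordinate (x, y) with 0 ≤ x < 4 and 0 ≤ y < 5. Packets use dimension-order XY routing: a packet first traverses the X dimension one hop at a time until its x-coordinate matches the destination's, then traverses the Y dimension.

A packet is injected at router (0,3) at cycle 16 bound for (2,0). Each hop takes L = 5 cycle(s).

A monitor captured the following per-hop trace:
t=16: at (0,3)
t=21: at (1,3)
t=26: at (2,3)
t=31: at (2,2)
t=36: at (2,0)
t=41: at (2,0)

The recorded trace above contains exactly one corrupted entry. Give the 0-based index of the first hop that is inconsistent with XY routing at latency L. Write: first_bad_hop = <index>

first_bad_hop = 4

[1] (+1,+0) / 5c ⇒ ok
[2] (+1,+0) / 5c ⇒ ok
[3] (+0,-1) / 5c ⇒ ok
[4] (+0,-2) / 5c ⇒ BAD: non-unit step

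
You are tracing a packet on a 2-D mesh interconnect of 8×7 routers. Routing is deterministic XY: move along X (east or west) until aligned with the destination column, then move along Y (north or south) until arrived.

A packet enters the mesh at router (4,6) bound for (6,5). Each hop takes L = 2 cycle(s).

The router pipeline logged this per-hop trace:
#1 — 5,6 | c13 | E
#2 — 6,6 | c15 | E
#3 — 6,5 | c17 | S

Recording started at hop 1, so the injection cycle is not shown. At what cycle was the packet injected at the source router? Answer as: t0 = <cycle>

Hop 1 reached at cycle 13; hop k is at t0 + k·L.
Therefore t0 = 13 − L = 11.

t0 = 11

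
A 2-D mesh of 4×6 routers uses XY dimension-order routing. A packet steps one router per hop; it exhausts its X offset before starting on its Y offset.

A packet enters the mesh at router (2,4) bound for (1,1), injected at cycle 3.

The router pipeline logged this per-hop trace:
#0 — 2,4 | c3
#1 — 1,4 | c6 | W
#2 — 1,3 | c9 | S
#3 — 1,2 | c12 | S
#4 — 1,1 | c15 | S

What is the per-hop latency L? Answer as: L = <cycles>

L = 3

Δcyc across hop 0→1: 6 − 3 = 3.
Per-hop latency L = Δcyc = 3.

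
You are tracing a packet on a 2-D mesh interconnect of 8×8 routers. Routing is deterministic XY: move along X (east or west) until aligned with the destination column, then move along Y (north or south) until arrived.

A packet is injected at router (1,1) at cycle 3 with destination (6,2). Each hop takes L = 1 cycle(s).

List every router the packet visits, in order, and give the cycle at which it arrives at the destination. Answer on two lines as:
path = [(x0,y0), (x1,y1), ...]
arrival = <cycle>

[0] x=1 y=1 t=3
[1] x=2 y=1 t=4 →E
[2] x=3 y=1 t=5 →E
[3] x=4 y=1 t=6 →E
[4] x=5 y=1 t=7 →E
[5] x=6 y=1 t=8 →E
[6] x=6 y=2 t=9 →N

path = [(1,1), (2,1), (3,1), (4,1), (5,1), (6,1), (6,2)]
arrival = 9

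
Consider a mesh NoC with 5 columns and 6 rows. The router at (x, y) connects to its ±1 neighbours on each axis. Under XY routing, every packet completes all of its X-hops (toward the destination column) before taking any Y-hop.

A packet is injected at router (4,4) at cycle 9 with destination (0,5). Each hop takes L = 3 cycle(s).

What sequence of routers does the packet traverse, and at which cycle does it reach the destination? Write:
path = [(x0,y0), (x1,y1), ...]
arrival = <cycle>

path = [(4,4), (3,4), (2,4), (1,4), (0,4), (0,5)]
arrival = 24

[0] x=4 y=4 t=9
[1] x=3 y=4 t=12 →W
[2] x=2 y=4 t=15 →W
[3] x=1 y=4 t=18 →W
[4] x=0 y=4 t=21 →W
[5] x=0 y=5 t=24 →N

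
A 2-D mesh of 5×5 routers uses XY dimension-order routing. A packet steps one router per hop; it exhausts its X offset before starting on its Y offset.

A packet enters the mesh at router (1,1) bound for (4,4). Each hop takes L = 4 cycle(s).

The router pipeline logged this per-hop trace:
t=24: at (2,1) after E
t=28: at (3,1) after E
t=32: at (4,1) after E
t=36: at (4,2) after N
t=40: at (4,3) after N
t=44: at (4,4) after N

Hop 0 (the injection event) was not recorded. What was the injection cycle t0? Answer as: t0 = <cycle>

cyc[1] = 24 and cyc[k] = t0 + k·L for every k.
t0 = cyc[1] − L = 24 − 4 = 20.

t0 = 20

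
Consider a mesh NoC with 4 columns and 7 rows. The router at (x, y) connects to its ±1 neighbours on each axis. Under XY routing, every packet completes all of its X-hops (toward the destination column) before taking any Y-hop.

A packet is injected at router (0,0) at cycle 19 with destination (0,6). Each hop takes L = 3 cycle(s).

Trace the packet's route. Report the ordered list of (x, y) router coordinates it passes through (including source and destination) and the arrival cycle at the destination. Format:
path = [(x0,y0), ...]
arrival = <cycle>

path = [(0,0), (0,1), (0,2), (0,3), (0,4), (0,5), (0,6)]
arrival = 37

#0 — 0,0 | c19
#1 — 0,1 | c22 | N
#2 — 0,2 | c25 | N
#3 — 0,3 | c28 | N
#4 — 0,4 | c31 | N
#5 — 0,5 | c34 | N
#6 — 0,6 | c37 | N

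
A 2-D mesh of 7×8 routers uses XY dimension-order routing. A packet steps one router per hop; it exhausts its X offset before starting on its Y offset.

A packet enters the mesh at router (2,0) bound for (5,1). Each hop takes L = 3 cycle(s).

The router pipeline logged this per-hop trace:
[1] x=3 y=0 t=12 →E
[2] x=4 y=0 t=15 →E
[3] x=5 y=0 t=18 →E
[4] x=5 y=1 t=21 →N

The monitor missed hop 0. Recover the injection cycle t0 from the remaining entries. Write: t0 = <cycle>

The first recorded entry is hop 1 at cycle 12.
t0 = cyc[1] − L = 12 − 3 = 9.

t0 = 9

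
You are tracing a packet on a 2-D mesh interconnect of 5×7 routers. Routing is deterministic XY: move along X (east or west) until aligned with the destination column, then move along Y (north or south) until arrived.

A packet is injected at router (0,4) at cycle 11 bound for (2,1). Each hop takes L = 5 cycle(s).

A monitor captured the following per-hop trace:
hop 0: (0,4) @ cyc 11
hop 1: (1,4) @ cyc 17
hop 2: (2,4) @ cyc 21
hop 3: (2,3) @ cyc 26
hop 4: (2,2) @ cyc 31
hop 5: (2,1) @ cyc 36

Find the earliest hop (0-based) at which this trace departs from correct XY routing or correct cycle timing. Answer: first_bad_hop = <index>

first_bad_hop = 1

check 1→ d=(1,0) cyc+6: BAD: Δcyc=6≠L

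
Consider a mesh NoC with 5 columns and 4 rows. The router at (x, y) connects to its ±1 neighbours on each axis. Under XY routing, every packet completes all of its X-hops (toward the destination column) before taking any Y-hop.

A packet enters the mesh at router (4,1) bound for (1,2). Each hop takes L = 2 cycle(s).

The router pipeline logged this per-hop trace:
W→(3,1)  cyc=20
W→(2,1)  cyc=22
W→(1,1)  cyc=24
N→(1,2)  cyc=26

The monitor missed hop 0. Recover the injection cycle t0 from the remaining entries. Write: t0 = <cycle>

The first recorded entry is hop 1 at cycle 20.
So t0 = 20 − 1·2 = 18.

t0 = 18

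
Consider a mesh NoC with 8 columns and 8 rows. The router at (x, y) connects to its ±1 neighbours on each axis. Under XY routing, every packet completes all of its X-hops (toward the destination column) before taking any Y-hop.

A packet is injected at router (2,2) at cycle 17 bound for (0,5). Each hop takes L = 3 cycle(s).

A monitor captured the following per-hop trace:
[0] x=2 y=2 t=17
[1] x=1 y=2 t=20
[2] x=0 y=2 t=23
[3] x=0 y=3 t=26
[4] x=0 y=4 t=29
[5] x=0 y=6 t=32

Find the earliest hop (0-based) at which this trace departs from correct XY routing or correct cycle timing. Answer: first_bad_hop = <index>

first_bad_hop = 5

check 1→ d=(-1,0) cyc+3: ok
check 2→ d=(-1,0) cyc+3: ok
check 3→ d=(0,1) cyc+3: ok
check 4→ d=(0,1) cyc+3: ok
check 5→ d=(0,2) cyc+3: BAD: non-unit step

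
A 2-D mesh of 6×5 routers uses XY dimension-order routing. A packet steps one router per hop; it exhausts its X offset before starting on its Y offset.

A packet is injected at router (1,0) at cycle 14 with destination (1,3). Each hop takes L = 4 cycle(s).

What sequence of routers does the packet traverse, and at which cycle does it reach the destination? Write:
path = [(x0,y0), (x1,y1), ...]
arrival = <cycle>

path = [(1,0), (1,1), (1,2), (1,3)]
arrival = 26

  0. router=(1,0) cycle=14 (inject)
  1. router=(1,1) cycle=18 dir=N
  2. router=(1,2) cycle=22 dir=N
  3. router=(1,3) cycle=26 dir=N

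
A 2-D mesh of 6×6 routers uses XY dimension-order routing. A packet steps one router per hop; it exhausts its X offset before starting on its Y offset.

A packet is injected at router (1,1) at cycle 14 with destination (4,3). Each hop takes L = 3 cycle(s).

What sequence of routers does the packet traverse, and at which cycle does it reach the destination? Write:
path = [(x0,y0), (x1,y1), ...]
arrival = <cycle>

#0 — 1,1 | c14
#1 — 2,1 | c17 | E
#2 — 3,1 | c20 | E
#3 — 4,1 | c23 | E
#4 — 4,2 | c26 | N
#5 — 4,3 | c29 | N

path = [(1,1), (2,1), (3,1), (4,1), (4,2), (4,3)]
arrival = 29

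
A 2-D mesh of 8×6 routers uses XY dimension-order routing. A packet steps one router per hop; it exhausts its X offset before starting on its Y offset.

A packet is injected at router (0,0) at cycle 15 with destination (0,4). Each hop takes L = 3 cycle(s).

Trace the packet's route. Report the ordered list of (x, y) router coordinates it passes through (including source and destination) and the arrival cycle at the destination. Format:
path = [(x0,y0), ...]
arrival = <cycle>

path = [(0,0), (0,1), (0,2), (0,3), (0,4)]
arrival = 27

hop 0: (0,0) @ cyc 15
hop 1: (0,1) @ cyc 18  [N]
hop 2: (0,2) @ cyc 21  [N]
hop 3: (0,3) @ cyc 24  [N]
hop 4: (0,4) @ cyc 27  [N]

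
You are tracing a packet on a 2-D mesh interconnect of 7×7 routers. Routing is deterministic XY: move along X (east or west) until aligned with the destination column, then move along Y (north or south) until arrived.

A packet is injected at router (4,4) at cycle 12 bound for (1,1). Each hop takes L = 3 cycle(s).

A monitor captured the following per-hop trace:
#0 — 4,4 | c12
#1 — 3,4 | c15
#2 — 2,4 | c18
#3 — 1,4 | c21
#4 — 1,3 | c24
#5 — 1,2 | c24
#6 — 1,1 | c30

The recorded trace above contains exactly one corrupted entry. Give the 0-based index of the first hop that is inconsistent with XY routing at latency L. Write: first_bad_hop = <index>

first_bad_hop = 5

[1] (-1,+0) / 3c ⇒ ok
[2] (-1,+0) / 3c ⇒ ok
[3] (-1,+0) / 3c ⇒ ok
[4] (+0,-1) / 3c ⇒ ok
[5] (+0,-1) / 0c ⇒ BAD: Δcyc=0≠L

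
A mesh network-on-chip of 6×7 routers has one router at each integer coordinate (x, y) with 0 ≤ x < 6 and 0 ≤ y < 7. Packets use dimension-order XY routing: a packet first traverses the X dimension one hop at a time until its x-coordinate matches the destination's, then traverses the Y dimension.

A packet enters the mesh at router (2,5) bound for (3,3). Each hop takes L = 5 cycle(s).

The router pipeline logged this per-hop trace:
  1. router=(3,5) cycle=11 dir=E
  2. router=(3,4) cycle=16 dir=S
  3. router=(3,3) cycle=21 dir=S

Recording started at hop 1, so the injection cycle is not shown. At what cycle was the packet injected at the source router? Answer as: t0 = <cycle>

Hop 1 reached at cycle 11; hop k is at t0 + k·L.
Subtract one hop: t0 = 11 − 5 = 6.

t0 = 6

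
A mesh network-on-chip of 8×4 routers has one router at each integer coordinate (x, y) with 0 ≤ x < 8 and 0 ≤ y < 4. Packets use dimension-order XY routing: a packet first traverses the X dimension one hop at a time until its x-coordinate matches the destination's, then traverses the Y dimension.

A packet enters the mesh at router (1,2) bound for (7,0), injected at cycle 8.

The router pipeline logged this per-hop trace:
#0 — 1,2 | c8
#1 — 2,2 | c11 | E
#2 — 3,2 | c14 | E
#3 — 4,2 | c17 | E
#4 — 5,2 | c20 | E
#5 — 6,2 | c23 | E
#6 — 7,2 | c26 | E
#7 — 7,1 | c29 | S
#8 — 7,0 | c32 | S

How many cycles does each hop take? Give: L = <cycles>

From hop 0 (8) to hop 1 (11): +3 cycles.
Per-hop latency L = Δcyc = 3.

L = 3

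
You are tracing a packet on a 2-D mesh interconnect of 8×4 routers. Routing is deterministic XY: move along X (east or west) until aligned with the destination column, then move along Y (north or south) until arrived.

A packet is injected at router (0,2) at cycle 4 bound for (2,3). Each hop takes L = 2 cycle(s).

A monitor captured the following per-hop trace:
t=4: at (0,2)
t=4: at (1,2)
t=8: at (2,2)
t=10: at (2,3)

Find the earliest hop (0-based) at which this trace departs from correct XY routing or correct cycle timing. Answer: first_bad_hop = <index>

first_bad_hop = 1

  1: Δx=+1 Δy=+0 Δt=0 [BAD: Δcyc=0≠L]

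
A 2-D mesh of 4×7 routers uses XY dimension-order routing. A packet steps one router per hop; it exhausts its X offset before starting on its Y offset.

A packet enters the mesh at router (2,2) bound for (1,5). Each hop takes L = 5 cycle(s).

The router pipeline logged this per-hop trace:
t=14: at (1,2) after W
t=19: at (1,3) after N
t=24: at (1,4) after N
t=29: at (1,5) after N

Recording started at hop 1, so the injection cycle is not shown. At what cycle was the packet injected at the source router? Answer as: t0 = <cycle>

At hop 1 the cycle is 14; in general cyc_k = t0 + kL.
Therefore t0 = 14 − L = 9.

t0 = 9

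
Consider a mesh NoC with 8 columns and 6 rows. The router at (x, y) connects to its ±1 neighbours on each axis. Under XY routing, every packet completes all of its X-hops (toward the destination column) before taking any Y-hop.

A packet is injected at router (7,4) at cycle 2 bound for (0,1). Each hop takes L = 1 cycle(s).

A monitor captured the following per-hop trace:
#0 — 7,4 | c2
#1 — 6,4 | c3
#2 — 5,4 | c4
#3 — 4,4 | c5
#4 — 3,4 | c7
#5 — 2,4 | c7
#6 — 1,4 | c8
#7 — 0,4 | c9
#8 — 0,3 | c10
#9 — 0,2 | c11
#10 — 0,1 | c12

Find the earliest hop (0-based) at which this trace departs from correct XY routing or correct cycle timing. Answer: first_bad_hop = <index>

first_bad_hop = 4

check 1→ d=(-1,0) cyc+1: ok
check 2→ d=(-1,0) cyc+1: ok
check 3→ d=(-1,0) cyc+1: ok
check 4→ d=(-1,0) cyc+2: BAD: Δcyc=2≠L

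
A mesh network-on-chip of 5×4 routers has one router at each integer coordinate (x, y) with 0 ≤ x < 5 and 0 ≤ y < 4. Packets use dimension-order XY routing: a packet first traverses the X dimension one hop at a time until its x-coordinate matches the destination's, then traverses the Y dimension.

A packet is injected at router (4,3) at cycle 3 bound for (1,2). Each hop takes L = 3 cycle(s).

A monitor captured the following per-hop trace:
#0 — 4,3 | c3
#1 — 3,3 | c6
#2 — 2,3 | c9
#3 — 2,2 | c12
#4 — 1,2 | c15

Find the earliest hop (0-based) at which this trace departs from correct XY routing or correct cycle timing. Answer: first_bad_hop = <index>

check 1→ d=(-1,0) cyc+3: ok
check 2→ d=(-1,0) cyc+3: ok
check 3→ d=(0,-1) cyc+3: BAD: Y-move but x=2≠1

first_bad_hop = 3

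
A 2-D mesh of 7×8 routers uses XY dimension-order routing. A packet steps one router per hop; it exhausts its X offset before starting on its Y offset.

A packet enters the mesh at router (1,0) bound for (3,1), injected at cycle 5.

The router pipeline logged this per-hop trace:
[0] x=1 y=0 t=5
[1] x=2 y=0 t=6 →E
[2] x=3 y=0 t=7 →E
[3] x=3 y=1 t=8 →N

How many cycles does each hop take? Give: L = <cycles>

L = 1

cyc[1] − cyc[0] = 6 − 5 = 1.
Each hop adds L, hence L = 1.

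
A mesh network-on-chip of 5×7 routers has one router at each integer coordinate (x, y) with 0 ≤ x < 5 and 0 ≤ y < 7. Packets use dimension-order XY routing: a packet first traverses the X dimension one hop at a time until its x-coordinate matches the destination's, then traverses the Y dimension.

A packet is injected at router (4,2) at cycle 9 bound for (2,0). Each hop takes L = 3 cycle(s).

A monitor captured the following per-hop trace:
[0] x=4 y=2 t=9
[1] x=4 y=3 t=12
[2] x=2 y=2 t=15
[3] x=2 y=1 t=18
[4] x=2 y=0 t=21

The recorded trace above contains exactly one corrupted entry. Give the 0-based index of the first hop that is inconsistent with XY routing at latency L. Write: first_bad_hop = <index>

[1] (+0,+1) / 3c ⇒ BAD: Y-move but x=4≠2

first_bad_hop = 1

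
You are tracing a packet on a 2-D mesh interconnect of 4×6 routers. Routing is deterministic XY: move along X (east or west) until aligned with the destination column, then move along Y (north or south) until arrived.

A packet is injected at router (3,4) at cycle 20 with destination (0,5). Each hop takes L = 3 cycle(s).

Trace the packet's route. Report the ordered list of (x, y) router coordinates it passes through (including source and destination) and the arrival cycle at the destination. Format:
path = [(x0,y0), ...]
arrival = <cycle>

path = [(3,4), (2,4), (1,4), (0,4), (0,5)]
arrival = 32

src (3,4)  cyc=20
W→(2,4)  cyc=23
W→(1,4)  cyc=26
W→(0,4)  cyc=29
N→(0,5)  cyc=32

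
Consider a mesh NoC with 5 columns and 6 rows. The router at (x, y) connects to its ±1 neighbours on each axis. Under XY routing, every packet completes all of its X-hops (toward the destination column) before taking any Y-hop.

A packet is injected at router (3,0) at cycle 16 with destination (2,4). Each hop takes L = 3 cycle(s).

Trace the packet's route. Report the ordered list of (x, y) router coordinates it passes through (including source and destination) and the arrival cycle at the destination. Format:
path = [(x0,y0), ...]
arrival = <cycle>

hop 0: (3,0) @ cyc 16
hop 1: (2,0) @ cyc 19  [W]
hop 2: (2,1) @ cyc 22  [N]
hop 3: (2,2) @ cyc 25  [N]
hop 4: (2,3) @ cyc 28  [N]
hop 5: (2,4) @ cyc 31  [N]

path = [(3,0), (2,0), (2,1), (2,2), (2,3), (2,4)]
arrival = 31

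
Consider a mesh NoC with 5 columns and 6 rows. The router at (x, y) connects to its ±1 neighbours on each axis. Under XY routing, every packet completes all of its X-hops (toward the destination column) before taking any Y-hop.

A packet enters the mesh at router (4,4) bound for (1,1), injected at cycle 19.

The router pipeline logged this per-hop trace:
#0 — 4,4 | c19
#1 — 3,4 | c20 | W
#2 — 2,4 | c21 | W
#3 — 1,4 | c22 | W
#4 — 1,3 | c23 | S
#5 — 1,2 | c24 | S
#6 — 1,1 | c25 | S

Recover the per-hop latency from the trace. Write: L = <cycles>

From hop 0 (19) to hop 1 (20): +1 cycles.
That increment is L by definition: L = 1.

L = 1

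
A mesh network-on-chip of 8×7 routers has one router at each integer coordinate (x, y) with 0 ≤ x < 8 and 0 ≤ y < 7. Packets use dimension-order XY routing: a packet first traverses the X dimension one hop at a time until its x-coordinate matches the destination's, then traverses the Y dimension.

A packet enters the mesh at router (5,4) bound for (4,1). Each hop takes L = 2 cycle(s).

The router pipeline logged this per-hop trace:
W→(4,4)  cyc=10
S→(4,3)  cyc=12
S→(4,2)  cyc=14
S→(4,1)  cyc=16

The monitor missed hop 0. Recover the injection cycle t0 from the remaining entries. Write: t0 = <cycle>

cyc[1] = 10 and cyc[k] = t0 + k·L for every k.
t0 = cyc[1] − L = 10 − 2 = 8.

t0 = 8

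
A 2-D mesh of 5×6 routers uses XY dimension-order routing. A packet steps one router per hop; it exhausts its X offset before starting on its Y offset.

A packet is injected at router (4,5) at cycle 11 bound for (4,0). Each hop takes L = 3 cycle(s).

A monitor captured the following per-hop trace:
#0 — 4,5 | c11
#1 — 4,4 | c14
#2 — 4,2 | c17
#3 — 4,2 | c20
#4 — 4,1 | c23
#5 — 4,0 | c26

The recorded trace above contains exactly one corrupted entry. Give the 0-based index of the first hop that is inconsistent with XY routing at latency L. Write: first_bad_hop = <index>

check 1→ d=(0,-1) cyc+3: ok
check 2→ d=(0,-2) cyc+3: BAD: non-unit step

first_bad_hop = 2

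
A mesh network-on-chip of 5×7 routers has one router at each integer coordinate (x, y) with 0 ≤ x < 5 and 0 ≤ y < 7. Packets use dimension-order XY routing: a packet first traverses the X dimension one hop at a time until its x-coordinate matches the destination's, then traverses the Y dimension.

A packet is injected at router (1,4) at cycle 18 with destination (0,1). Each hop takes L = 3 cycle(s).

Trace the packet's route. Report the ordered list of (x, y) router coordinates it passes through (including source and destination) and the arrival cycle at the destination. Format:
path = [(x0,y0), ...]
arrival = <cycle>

path = [(1,4), (0,4), (0,3), (0,2), (0,1)]
arrival = 30

hop 0: (1,4) @ cyc 18
hop 1: (0,4) @ cyc 21  [W]
hop 2: (0,3) @ cyc 24  [S]
hop 3: (0,2) @ cyc 27  [S]
hop 4: (0,1) @ cyc 30  [S]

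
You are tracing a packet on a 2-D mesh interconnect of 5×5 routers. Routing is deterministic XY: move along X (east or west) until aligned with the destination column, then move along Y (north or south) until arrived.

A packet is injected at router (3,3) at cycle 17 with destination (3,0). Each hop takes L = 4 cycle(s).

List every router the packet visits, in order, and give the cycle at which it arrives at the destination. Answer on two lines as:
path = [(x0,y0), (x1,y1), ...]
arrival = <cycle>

src (3,3)  cyc=17
S→(3,2)  cyc=21
S→(3,1)  cyc=25
S→(3,0)  cyc=29

path = [(3,3), (3,2), (3,1), (3,0)]
arrival = 29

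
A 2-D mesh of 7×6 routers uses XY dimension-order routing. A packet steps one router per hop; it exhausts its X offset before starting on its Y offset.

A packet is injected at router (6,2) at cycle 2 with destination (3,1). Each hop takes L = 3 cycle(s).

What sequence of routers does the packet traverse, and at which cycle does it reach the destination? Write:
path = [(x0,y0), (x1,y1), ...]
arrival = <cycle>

[0] x=6 y=2 t=2
[1] x=5 y=2 t=5 →W
[2] x=4 y=2 t=8 →W
[3] x=3 y=2 t=11 →W
[4] x=3 y=1 t=14 →S

path = [(6,2), (5,2), (4,2), (3,2), (3,1)]
arrival = 14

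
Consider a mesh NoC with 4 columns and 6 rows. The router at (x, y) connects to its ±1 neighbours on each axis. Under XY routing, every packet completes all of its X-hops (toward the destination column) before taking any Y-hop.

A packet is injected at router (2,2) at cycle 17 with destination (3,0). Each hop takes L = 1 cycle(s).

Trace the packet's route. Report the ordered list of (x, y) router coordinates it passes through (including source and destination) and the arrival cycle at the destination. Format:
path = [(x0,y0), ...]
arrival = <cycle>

path = [(2,2), (3,2), (3,1), (3,0)]
arrival = 20

t=17: at (2,2)
t=18: at (3,2) after E
t=19: at (3,1) after S
t=20: at (3,0) after S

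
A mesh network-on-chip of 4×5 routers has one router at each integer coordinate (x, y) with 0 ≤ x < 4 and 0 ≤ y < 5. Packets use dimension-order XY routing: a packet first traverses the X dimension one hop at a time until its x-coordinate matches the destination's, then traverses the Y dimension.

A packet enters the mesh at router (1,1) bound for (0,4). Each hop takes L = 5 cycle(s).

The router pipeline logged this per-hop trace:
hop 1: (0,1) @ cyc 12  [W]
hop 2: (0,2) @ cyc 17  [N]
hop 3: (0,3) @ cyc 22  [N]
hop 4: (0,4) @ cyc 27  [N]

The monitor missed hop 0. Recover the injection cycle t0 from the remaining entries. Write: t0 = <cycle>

cyc[1] = 12 and cyc[k] = t0 + k·L for every k.
Subtract one hop: t0 = 12 − 5 = 7.

t0 = 7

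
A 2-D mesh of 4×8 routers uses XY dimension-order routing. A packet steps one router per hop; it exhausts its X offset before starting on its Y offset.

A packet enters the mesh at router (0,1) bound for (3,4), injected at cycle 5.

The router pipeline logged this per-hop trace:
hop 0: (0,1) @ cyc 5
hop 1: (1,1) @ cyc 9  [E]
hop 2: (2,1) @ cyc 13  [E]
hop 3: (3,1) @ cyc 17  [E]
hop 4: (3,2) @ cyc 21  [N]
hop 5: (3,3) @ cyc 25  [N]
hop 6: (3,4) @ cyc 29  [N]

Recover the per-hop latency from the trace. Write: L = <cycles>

From hop 0 (5) to hop 1 (9): +4 cycles.
One hop costs L cycles, so L = 4.

L = 4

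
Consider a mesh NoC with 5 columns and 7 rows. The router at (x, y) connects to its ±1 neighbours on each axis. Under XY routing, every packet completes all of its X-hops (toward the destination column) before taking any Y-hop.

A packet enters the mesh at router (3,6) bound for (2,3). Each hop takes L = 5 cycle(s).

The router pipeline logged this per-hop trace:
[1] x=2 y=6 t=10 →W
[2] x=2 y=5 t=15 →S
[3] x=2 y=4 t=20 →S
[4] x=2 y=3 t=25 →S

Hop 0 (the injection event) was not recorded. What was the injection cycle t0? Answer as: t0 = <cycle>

The first recorded entry is hop 1 at cycle 10.
t0 = cyc[1] − L = 10 − 5 = 5.

t0 = 5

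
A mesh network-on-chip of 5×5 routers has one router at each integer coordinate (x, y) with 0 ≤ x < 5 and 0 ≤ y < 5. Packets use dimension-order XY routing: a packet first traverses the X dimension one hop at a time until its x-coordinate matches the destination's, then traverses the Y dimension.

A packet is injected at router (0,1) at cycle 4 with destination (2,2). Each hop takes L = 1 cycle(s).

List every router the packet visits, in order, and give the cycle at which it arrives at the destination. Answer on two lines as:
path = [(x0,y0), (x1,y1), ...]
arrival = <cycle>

t=4: at (0,1)
t=5: at (1,1) after E
t=6: at (2,1) after E
t=7: at (2,2) after N

path = [(0,1), (1,1), (2,1), (2,2)]
arrival = 7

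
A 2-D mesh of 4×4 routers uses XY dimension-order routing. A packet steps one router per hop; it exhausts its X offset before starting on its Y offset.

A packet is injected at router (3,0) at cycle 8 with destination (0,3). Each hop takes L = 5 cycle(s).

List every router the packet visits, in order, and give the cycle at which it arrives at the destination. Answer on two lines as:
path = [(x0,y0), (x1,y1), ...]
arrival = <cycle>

path = [(3,0), (2,0), (1,0), (0,0), (0,1), (0,2), (0,3)]
arrival = 38

src (3,0)  cyc=8
W→(2,0)  cyc=13
W→(1,0)  cyc=18
W→(0,0)  cyc=23
N→(0,1)  cyc=28
N→(0,2)  cyc=33
N→(0,3)  cyc=38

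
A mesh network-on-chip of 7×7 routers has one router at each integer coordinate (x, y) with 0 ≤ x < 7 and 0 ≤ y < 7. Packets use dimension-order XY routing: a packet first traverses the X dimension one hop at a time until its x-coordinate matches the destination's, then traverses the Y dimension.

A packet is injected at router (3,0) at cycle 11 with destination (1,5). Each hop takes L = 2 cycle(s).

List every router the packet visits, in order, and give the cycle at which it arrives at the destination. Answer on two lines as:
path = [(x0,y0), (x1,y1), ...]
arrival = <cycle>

  0. router=(3,0) cycle=11 (inject)
  1. router=(2,0) cycle=13 dir=W
  2. router=(1,0) cycle=15 dir=W
  3. router=(1,1) cycle=17 dir=N
  4. router=(1,2) cycle=19 dir=N
  5. router=(1,3) cycle=21 dir=N
  6. router=(1,4) cycle=23 dir=N
  7. router=(1,5) cycle=25 dir=N

path = [(3,0), (2,0), (1,0), (1,1), (1,2), (1,3), (1,4), (1,5)]
arrival = 25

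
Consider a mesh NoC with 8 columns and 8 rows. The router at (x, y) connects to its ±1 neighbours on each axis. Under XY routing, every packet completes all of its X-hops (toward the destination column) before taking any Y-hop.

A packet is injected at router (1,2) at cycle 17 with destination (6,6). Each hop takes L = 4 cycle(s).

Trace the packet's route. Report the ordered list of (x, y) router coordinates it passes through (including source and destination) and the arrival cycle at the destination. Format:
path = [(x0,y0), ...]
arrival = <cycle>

path = [(1,2), (2,2), (3,2), (4,2), (5,2), (6,2), (6,3), (6,4), (6,5), (6,6)]
arrival = 53

[0] x=1 y=2 t=17
[1] x=2 y=2 t=21 →E
[2] x=3 y=2 t=25 →E
[3] x=4 y=2 t=29 →E
[4] x=5 y=2 t=33 →E
[5] x=6 y=2 t=37 →E
[6] x=6 y=3 t=41 →N
[7] x=6 y=4 t=45 →N
[8] x=6 y=5 t=49 →N
[9] x=6 y=6 t=53 →N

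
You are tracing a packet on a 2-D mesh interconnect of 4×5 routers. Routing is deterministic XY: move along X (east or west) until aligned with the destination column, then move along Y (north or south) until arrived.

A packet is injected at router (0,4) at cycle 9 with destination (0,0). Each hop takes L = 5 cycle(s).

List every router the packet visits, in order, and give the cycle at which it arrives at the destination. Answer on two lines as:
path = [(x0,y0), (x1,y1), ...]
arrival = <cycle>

t=9: at (0,4)
t=14: at (0,3) after S
t=19: at (0,2) after S
t=24: at (0,1) after S
t=29: at (0,0) after S

path = [(0,4), (0,3), (0,2), (0,1), (0,0)]
arrival = 29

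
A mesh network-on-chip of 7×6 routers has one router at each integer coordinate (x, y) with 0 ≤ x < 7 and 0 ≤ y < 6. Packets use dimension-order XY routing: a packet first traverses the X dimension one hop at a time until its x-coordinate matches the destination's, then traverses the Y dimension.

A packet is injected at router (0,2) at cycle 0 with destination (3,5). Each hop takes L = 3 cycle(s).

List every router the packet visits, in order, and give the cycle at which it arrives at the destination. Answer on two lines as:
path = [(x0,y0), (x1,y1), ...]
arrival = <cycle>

[0] x=0 y=2 t=0
[1] x=1 y=2 t=3 →E
[2] x=2 y=2 t=6 →E
[3] x=3 y=2 t=9 →E
[4] x=3 y=3 t=12 →N
[5] x=3 y=4 t=15 →N
[6] x=3 y=5 t=18 →N

path = [(0,2), (1,2), (2,2), (3,2), (3,3), (3,4), (3,5)]
arrival = 18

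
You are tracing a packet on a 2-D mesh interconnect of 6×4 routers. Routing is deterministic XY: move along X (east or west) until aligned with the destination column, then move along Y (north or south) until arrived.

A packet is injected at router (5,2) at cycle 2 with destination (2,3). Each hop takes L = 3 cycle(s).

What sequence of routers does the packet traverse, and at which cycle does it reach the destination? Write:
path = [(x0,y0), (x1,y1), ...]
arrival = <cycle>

hop 0: (5,2) @ cyc 2
hop 1: (4,2) @ cyc 5  [W]
hop 2: (3,2) @ cyc 8  [W]
hop 3: (2,2) @ cyc 11  [W]
hop 4: (2,3) @ cyc 14  [N]

path = [(5,2), (4,2), (3,2), (2,2), (2,3)]
arrival = 14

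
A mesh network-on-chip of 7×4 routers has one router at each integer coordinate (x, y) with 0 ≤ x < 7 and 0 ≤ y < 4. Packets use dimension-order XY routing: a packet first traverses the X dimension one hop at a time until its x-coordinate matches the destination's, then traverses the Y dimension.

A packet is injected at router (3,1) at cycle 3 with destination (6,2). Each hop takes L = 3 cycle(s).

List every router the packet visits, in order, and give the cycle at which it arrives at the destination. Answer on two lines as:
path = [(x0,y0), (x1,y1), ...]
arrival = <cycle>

path = [(3,1), (4,1), (5,1), (6,1), (6,2)]
arrival = 15

t=3: at (3,1)
t=6: at (4,1) after E
t=9: at (5,1) after E
t=12: at (6,1) after E
t=15: at (6,2) after N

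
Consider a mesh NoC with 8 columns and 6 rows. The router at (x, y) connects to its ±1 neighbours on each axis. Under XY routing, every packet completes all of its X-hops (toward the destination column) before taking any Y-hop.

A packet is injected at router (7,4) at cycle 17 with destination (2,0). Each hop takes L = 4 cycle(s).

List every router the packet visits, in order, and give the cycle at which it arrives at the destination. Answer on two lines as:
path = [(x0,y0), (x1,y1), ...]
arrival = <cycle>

  0. router=(7,4) cycle=17 (inject)
  1. router=(6,4) cycle=21 dir=W
  2. router=(5,4) cycle=25 dir=W
  3. router=(4,4) cycle=29 dir=W
  4. router=(3,4) cycle=33 dir=W
  5. router=(2,4) cycle=37 dir=W
  6. router=(2,3) cycle=41 dir=S
  7. router=(2,2) cycle=45 dir=S
  8. router=(2,1) cycle=49 dir=S
  9. router=(2,0) cycle=53 dir=S

path = [(7,4), (6,4), (5,4), (4,4), (3,4), (2,4), (2,3), (2,2), (2,1), (2,0)]
arrival = 53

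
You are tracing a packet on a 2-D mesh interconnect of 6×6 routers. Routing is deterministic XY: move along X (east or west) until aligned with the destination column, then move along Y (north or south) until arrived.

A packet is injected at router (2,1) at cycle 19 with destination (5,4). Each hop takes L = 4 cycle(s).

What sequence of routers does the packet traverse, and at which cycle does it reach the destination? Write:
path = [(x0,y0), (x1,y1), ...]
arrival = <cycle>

hop 0: (2,1) @ cyc 19
hop 1: (3,1) @ cyc 23  [E]
hop 2: (4,1) @ cyc 27  [E]
hop 3: (5,1) @ cyc 31  [E]
hop 4: (5,2) @ cyc 35  [N]
hop 5: (5,3) @ cyc 39  [N]
hop 6: (5,4) @ cyc 43  [N]

path = [(2,1), (3,1), (4,1), (5,1), (5,2), (5,3), (5,4)]
arrival = 43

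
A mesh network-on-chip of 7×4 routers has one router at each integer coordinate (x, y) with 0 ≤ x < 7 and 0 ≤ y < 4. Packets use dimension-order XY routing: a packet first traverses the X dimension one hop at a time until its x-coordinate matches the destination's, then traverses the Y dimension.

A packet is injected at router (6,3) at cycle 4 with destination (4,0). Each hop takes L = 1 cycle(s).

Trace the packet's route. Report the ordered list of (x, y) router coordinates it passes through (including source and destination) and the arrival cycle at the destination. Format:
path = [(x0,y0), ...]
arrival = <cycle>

path = [(6,3), (5,3), (4,3), (4,2), (4,1), (4,0)]
arrival = 9

t=4: at (6,3)
t=5: at (5,3) after W
t=6: at (4,3) after W
t=7: at (4,2) after S
t=8: at (4,1) after S
t=9: at (4,0) after S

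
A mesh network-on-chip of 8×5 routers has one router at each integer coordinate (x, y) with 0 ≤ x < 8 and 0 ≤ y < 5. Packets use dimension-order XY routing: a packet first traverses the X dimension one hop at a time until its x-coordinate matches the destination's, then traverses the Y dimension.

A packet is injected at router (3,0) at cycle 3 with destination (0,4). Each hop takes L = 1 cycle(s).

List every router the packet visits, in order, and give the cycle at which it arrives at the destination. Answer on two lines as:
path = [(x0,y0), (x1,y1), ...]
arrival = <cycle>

  0. router=(3,0) cycle=3 (inject)
  1. router=(2,0) cycle=4 dir=W
  2. router=(1,0) cycle=5 dir=W
  3. router=(0,0) cycle=6 dir=W
  4. router=(0,1) cycle=7 dir=N
  5. router=(0,2) cycle=8 dir=N
  6. router=(0,3) cycle=9 dir=N
  7. router=(0,4) cycle=10 dir=N

path = [(3,0), (2,0), (1,0), (0,0), (0,1), (0,2), (0,3), (0,4)]
arrival = 10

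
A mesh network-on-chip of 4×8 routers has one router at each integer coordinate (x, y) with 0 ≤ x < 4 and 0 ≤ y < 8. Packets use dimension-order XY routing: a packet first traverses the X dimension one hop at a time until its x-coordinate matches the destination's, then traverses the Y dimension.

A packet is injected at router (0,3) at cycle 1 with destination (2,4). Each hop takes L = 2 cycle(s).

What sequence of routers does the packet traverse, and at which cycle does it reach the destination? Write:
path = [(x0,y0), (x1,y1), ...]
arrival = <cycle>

[0] x=0 y=3 t=1
[1] x=1 y=3 t=3 →E
[2] x=2 y=3 t=5 →E
[3] x=2 y=4 t=7 →N

path = [(0,3), (1,3), (2,3), (2,4)]
arrival = 7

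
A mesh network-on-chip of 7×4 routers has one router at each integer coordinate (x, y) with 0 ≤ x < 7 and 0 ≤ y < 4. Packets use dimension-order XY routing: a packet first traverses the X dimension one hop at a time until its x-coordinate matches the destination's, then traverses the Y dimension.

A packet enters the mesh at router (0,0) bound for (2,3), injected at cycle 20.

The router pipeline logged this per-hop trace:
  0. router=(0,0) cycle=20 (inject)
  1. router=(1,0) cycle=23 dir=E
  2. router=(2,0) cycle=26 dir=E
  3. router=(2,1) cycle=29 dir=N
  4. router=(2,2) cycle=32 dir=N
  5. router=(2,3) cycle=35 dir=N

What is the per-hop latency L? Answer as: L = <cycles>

L = 3

cyc[1] − cyc[0] = 23 − 20 = 3.
Per-hop latency L = Δcyc = 3.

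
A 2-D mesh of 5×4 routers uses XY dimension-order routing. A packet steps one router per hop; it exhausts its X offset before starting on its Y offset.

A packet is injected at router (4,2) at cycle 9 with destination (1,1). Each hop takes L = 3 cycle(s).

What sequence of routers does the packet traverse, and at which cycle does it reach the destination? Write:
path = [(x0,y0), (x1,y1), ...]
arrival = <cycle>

hop 0: (4,2) @ cyc 9
hop 1: (3,2) @ cyc 12  [W]
hop 2: (2,2) @ cyc 15  [W]
hop 3: (1,2) @ cyc 18  [W]
hop 4: (1,1) @ cyc 21  [S]

path = [(4,2), (3,2), (2,2), (1,2), (1,1)]
arrival = 21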